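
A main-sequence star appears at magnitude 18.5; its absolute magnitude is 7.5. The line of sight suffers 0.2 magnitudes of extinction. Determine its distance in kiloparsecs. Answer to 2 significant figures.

m − M = 5 log₁₀(d/10 pc) + A  ⇒  18.5 − (7.5) − 0.2 = 5 log₁₀(d/10)
10.800 = 5 log₁₀(d/10)
log₁₀ d = (m − M − A)/5 + 1 = 3.1600
d = 10^3.1600 = 1445 pc
= 1.445 kpc

d ≈ 1.4 kpc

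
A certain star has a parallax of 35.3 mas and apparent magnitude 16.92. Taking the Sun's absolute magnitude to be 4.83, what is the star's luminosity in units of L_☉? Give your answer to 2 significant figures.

d = 1/p = 1000/35.3 mas = 28.33 pc
M = m − 5 log₁₀ d + 5 = 16.92 − 5·1.4522 + 5 = 14.659
M − M_☉ = 14.659 − 4.83 = 9.829
L/L_☉ = 10^(−0.4 × 9.829) = 1.171×10^-4

L/L_☉ ≈ 1.2×10^-4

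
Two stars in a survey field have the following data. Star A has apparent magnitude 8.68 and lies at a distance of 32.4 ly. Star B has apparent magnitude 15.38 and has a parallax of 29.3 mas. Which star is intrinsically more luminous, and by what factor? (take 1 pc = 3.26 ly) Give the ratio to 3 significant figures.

Star A is more luminous, by a factor of 40.6.

Star A: d = 32.4 ly / 3.26 = 9.939 pc
Star A: M = m − 5 log₁₀ d + 5 = 8.68 − 5·0.9973 + 5 = 8.693
Star B: p = 29.3 mas = 0.0293″ → d = 1/p = 34.13 pc
Star B: M = m − 5 log₁₀ d + 5 = 15.38 − 5·1.5331 + 5 = 12.714
ΔM = M_A − M_B = 8.693 − (12.714) = -4.021; smaller M is more luminous → Star A.
L ratio = 10^(0.4 |ΔM|) = 10^1.608 = 40.59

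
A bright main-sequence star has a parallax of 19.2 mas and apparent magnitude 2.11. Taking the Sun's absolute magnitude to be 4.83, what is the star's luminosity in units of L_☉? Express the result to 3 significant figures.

d = 1/p = 1000/19.2 mas = 52.08 pc
M = m − 5 log₁₀ d + 5 = 2.11 − 5·1.7167 + 5 = -1.473
M − M_☉ = -1.473 − 4.83 = -6.303
L/L_☉ = 10^(−0.4 × -6.303) = 332.2

L/L_☉ ≈ 332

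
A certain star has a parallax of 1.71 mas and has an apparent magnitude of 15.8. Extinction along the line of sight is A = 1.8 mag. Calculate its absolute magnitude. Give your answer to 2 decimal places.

p = 1.71 mas = 1.71×10^-3″ → d = 1/p = 584.8 pc
5 log₁₀(d/10 pc) = 5 log₁₀(584.8) − 5 = 8.835
M = m − 5 log₁₀(d/10) − A = 15.8 − 8.835 − 1.8 = 5.165

M ≈ 5.16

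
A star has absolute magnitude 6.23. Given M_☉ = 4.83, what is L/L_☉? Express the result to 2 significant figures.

L/L_☉ ≈ 0.28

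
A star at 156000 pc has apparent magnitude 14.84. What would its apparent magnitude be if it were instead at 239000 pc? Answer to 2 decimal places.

Flux ∝ 1/d², so Δm = 5 log₁₀(d₂/d₁) = 5 log₁₀(239000/156000) = 0.926
m₂ = m₁ + Δm = 14.84 + (0.926) = 15.766

m ≈ 15.77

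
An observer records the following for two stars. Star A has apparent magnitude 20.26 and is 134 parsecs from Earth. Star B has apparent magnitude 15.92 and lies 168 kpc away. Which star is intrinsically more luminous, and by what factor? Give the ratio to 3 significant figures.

Star B is more luminous, by a factor of 8.56×10^7.

Star A: M = m − 5 log₁₀ d + 5 = 20.26 − 5·2.1271 + 5 = 14.624
Star B: d = 168 kpc = 168000 pc
Star B: M = m − 5 log₁₀ d + 5 = 15.92 − 5·5.2253 + 5 = -5.207
ΔM = M_A − M_B = 14.624 − (-5.207) = 19.831; smaller M is more luminous → Star B.
L ratio = 10^(0.4 |ΔM|) = 10^7.932 = 8.559×10^7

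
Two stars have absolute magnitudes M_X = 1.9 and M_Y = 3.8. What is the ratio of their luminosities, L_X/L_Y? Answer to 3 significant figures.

ΔM = M_X − M_Y = -1.9
L_X/L_Y = 10^(−0.4 ΔM) = 10^0.760 = 5.754

L_X/L_Y ≈ 5.75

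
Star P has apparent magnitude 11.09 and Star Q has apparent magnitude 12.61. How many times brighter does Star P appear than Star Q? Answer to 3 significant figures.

4.06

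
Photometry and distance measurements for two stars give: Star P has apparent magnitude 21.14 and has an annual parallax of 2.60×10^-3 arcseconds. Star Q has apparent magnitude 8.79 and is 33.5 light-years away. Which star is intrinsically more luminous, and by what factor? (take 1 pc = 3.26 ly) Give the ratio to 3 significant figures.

Star Q is more luminous, by a factor of 62.2.

Star P: d = 1/p = 1/2.60×10^-3″ = 384.6 pc
Star P: M = m − 5 log₁₀ d + 5 = 21.14 − 5·2.5850 + 5 = 13.215
Star Q: d = 33.5 ly / 3.26 = 10.28 pc
Star Q: M = m − 5 log₁₀ d + 5 = 8.79 − 5·1.0118 + 5 = 8.731
ΔM = M_P − M_Q = 13.215 − (8.731) = 4.484; smaller M is more luminous → Star Q.
L ratio = 10^(0.4 |ΔM|) = 10^1.794 = 62.17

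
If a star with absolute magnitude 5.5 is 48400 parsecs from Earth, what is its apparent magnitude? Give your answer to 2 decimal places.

m = M + 5 log₁₀ d − 5 = 5.5 + 5·4.6848 − 5 = 23.924

m ≈ 23.92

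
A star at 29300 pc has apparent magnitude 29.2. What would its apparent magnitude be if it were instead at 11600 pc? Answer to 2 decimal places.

Flux ∝ 1/d², so Δm = 5 log₁₀(d₂/d₁) = 5 log₁₀(11600/29300) = -2.012
m₂ = m₁ + Δm = 29.2 + (-2.012) = 27.188

m ≈ 27.19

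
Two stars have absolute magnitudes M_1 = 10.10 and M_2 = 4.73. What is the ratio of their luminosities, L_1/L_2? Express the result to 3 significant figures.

ΔM = M_1 − M_2 = 5.37
L_1/L_2 = 10^(−0.4 ΔM) = 10^-2.148 = 7.112×10^-3

L_1/L_2 ≈ 7.11×10^-3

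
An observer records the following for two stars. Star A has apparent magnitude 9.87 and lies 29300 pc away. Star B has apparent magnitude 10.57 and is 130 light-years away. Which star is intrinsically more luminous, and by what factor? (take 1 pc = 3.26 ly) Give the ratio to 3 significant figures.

Star A is more luminous, by a factor of 1.03×10^6.

Star A: M = m − 5 log₁₀ d + 5 = 9.87 − 5·4.4669 + 5 = -7.464
Star B: d = 130 ly / 3.26 = 39.88 pc
Star B: M = m − 5 log₁₀ d + 5 = 10.57 − 5·1.6007 + 5 = 7.566
ΔM = M_A − M_B = -7.464 − (7.566) = -15.031; smaller M is more luminous → Star A.
L ratio = 10^(0.4 |ΔM|) = 10^6.012 = 1.029×10^6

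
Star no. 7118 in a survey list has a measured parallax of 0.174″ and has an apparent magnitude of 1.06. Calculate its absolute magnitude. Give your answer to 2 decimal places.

M ≈ 2.26

d = 1/p = 1/0.174″ = 5.747 pc
5 log₁₀(d/10 pc) = 5 log₁₀(5.747) − 5 = -1.203
M = m − 5 log₁₀(d/10) = 1.06 + 1.203 = 2.263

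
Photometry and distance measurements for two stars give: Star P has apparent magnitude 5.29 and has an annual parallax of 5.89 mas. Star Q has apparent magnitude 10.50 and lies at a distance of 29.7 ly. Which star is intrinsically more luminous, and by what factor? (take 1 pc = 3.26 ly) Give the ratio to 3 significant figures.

Star P: p = 5.89 mas = 5.89×10^-3″ → d = 1/p = 169.8 pc
Star P: M = m − 5 log₁₀ d + 5 = 5.29 − 5·2.2299 + 5 = -0.859
Star Q: d = 29.7 ly / 3.26 = 9.110 pc
Star Q: M = m − 5 log₁₀ d + 5 = 10.50 − 5·0.9595 + 5 = 10.702
ΔM = M_P − M_Q = -0.859 − (10.702) = -11.562; smaller M is more luminous → Star P.
L ratio = 10^(0.4 |ΔM|) = 10^4.625 = 42140

Star P is more luminous, by a factor of 42100.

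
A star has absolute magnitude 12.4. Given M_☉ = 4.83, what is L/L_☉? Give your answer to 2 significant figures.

L/L_☉ ≈ 9.4×10^-4

M − M_☉ = 12.4 − 4.83 = 7.570
L/L_☉ = 10^(−0.4 (M − M_☉)) = 10^-3.028 = 9.376×10^-4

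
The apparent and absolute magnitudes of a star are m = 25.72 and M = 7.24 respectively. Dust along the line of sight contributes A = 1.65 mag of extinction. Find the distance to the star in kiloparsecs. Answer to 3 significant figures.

m − M = 5 log₁₀(d/10 pc) + A  ⇒  25.72 − (7.24) − 1.65 = 5 log₁₀(d/10)
16.830 = 5 log₁₀(d/10)
log₁₀ d = (m − M − A)/5 + 1 = 4.3660
d = 10^4.3660 = 23230 pc
= 23.23 kpc

d ≈ 23.2 kpc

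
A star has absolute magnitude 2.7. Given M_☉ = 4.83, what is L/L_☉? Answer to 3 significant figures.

L/L_☉ ≈ 7.11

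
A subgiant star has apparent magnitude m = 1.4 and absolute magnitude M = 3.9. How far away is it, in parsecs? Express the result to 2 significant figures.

μ = m − M = -2.500
m − M = 5 log₁₀ d − 5
log₁₀ d = (m − M)/5 + 1 = 0.5000
d = 10^0.5000 = 3.162 pc

d ≈ 3.2 pc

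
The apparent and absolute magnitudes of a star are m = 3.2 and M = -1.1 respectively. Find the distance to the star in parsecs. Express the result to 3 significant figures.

Distance modulus: m − M = 3.2 − (-1.1) = 4.300
m − M = 5 log₁₀ d − 5
log₁₀ d = (m − M)/5 + 1 = 1.8600
d = 10^1.8600 = 72.44 pc

d ≈ 72.4 pc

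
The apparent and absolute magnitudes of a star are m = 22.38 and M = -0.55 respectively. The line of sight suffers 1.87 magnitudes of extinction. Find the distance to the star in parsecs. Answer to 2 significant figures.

m − M = 5 log₁₀(d/10 pc) + A  ⇒  22.38 − (-0.55) − 1.87 = 5 log₁₀(d/10)
21.060 = 5 log₁₀(d/10)
log₁₀ d = (m − M − A)/5 + 1 = 5.2120
d = 10^5.2120 = 162900 pc

d ≈ 160000 pc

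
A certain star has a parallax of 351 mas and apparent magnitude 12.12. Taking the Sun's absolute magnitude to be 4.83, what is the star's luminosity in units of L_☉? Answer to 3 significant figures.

d = 1/p = 1000/351 mas = 2.849 pc
M = m − 5 log₁₀ d + 5 = 12.12 − 5·0.4547 + 5 = 14.847
M − M_☉ = 14.847 − 4.83 = 10.017
L/L_☉ = 10^(−0.4 × 10.017) = 9.849×10^-5

L/L_☉ ≈ 9.85×10^-5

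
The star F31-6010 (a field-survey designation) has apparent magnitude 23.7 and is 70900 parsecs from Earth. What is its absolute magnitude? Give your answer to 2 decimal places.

M ≈ 4.45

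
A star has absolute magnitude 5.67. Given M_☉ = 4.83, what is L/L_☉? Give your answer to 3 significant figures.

L/L_☉ ≈ 0.461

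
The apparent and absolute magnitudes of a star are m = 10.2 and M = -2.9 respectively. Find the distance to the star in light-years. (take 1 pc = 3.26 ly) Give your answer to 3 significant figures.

d ≈ 13600 ly

Distance modulus: m − M = 10.2 − (-2.9) = 13.100
m − M = 5 log₁₀ d − 5
log₁₀ d = (m − M)/5 + 1 = 3.6200
d = 10^3.6200 = 4169 pc
= 13590 ly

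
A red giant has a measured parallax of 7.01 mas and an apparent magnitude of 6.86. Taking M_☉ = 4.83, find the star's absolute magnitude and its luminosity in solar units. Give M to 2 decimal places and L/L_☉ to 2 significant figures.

d = 1/p = 1000/7.01 mas = 142.7 pc
M = m − 5 log₁₀ d + 5 = 6.86 − 5·2.1543 + 5 = 1.089
M − M_☉ = 1.089 − 4.83 = -3.741
L/L_☉ = 10^(−0.4 × -3.741) = 31.37

M ≈ 1.09; L/L_☉ ≈ 31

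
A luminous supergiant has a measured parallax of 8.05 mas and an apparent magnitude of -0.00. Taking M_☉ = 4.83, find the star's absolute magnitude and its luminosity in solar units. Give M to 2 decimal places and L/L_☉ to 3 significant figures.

d = 1/p = 1000/8.05 mas = 124.2 pc
M = m − 5 log₁₀ d + 5 = -0.00 − 5·2.0942 + 5 = -5.471
M − M_☉ = -5.471 − 4.83 = -10.301
L/L_☉ = 10^(−0.4 × -10.301) = 13190

M ≈ -5.47; L/L_☉ ≈ 13200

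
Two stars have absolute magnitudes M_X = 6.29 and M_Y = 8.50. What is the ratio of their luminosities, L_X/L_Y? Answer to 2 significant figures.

L_X/L_Y ≈ 7.7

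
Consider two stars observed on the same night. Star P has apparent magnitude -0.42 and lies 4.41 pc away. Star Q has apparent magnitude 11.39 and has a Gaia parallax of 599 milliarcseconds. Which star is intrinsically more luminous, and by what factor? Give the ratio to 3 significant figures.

Star P: M = m − 5 log₁₀ d + 5 = -0.42 − 5·0.6444 + 5 = 1.358
Star Q: p = 599 mas = 0.599″ → d = 1/p = 1.669 pc
Star Q: M = m − 5 log₁₀ d + 5 = 11.39 − 5·0.2226 + 5 = 15.277
ΔM = M_P − M_Q = 1.358 − (15.277) = -13.919; smaller M is more luminous → Star P.
L ratio = 10^(0.4 |ΔM|) = 10^5.568 = 369600

Star P is more luminous, by a factor of 370000.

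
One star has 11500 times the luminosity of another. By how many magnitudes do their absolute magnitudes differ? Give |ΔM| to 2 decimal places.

|ΔM| ≈ 10.15

Pogson: ΔM = −2.5 log₁₀(ratio) = −2.5 log₁₀(11500) = −2.5 × 4.0607 = -10.152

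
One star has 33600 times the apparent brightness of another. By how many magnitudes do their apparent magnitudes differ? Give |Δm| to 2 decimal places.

Pogson: Δm = −2.5 log₁₀(ratio) = −2.5 log₁₀(33600) = −2.5 × 4.5263 = -11.316

|Δm| ≈ 11.32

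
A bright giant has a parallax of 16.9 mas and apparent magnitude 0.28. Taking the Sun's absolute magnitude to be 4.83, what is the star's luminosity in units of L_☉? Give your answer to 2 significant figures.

d = 1/p = 1000/16.9 mas = 59.17 pc
M = m − 5 log₁₀ d + 5 = 0.28 − 5·1.7721 + 5 = -3.581
M − M_☉ = -3.581 − 4.83 = -8.411
L/L_☉ = 10^(−0.4 × -8.411) = 2313

L/L_☉ ≈ 2300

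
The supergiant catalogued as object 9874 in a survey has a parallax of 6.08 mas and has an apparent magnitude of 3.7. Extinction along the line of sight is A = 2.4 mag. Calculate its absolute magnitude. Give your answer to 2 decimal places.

M ≈ -4.78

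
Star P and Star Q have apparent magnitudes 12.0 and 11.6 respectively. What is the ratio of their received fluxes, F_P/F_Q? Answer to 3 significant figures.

F_P/F_Q ≈ 0.692

Magnitude difference = 0.4
Flux ratio = 10^(−0.4 Δm) = 10^(−0.4 × 0.4) = 10^-0.160 = 0.6918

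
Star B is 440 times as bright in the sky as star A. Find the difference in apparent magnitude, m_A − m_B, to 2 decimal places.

Pogson: Δm = −2.5 log₁₀(ratio) = −2.5 log₁₀(440) = −2.5 × 2.6435 = -6.609
Star B is brighter so has the smaller magnitude: m_A − m_B is positive.

m_A − m_B ≈ 6.61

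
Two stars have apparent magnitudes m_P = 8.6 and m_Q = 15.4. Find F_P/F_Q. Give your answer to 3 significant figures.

Magnitude difference = -6.8
Flux ratio = 10^(−0.4 Δm) = 10^(−0.4 × -6.8) = 10^2.720 = 524.8

F_P/F_Q ≈ 525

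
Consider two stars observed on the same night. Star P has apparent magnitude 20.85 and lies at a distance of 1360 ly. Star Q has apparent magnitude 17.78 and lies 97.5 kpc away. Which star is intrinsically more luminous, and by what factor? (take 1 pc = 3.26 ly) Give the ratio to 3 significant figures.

Star P: d = 1360 ly / 3.26 = 417.2 pc
Star P: M = m − 5 log₁₀ d + 5 = 20.85 − 5·2.6203 + 5 = 12.748
Star Q: d = 97.5 kpc = 97500 pc
Star Q: M = m − 5 log₁₀ d + 5 = 17.78 − 5·4.9890 + 5 = -2.165
ΔM = M_P − M_Q = 12.748 − (-2.165) = 14.913; smaller M is more luminous → Star Q.
L ratio = 10^(0.4 |ΔM|) = 10^5.965 = 923400

Star Q is more luminous, by a factor of 923000.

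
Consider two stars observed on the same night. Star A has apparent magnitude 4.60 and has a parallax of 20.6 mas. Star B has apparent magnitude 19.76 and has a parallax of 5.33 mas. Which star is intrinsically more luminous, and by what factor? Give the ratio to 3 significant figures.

Star A: p = 20.6 mas = 0.0206″ → d = 1/p = 48.54 pc
Star A: M = m − 5 log₁₀ d + 5 = 4.60 − 5·1.6861 + 5 = 1.169
Star B: p = 5.33 mas = 5.33×10^-3″ → d = 1/p = 187.6 pc
Star B: M = m − 5 log₁₀ d + 5 = 19.76 − 5·2.2733 + 5 = 13.394
ΔM = M_A − M_B = 1.169 − (13.394) = -12.224; smaller M is more luminous → Star A.
L ratio = 10^(0.4 |ΔM|) = 10^4.890 = 77570

Star A is more luminous, by a factor of 77600.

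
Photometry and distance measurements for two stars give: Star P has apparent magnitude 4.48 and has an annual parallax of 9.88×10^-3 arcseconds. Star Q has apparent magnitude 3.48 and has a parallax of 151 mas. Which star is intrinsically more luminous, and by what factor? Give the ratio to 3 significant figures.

Star P is more luminous, by a factor of 93.0.

Star P: d = 1/p = 1/9.88×10^-3″ = 101.2 pc
Star P: M = m − 5 log₁₀ d + 5 = 4.48 − 5·2.0052 + 5 = -0.546
Star Q: p = 151 mas = 0.151″ → d = 1/p = 6.623 pc
Star Q: M = m − 5 log₁₀ d + 5 = 3.48 − 5·0.8210 + 5 = 4.375
ΔM = M_P − M_Q = -0.546 − (4.375) = -4.921; smaller M is more luminous → Star P.
L ratio = 10^(0.4 |ΔM|) = 10^1.968 = 92.99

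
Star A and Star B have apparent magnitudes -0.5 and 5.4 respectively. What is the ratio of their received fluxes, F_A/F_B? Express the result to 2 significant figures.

Δm = -0.5 − (5.4) = -5.9
Flux ratio = 10^(−0.4 Δm) = 10^(−0.4 × -5.9) = 10^2.360 = 229.1

F_A/F_B ≈ 230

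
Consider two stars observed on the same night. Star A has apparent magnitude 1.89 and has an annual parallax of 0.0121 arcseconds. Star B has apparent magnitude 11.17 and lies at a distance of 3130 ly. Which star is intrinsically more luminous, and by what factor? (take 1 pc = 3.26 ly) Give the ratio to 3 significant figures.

Star A is more luminous, by a factor of 38.2.

Star A: d = 1/p = 1/0.0121″ = 82.64 pc
Star A: M = m − 5 log₁₀ d + 5 = 1.89 − 5·1.9172 + 5 = -2.696
Star B: d = 3130 ly / 3.26 = 960.1 pc
Star B: M = m − 5 log₁₀ d + 5 = 11.17 − 5·2.9823 + 5 = 1.258
ΔM = M_A − M_B = -2.696 − (1.258) = -3.954; smaller M is more luminous → Star A.
L ratio = 10^(0.4 |ΔM|) = 10^1.582 = 38.17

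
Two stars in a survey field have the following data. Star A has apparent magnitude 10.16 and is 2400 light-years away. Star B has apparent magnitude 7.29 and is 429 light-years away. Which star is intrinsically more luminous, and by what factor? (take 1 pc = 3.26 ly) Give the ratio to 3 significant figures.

Star A is more luminous, by a factor of 2.23.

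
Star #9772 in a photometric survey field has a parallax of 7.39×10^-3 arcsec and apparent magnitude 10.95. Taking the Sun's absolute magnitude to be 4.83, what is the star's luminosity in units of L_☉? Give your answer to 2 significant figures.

L/L_☉ ≈ 0.65

d = 1/p = 1/7.39×10^-3″ = 135.3 pc
M = m − 5 log₁₀ d + 5 = 10.95 − 5·2.1314 + 5 = 5.293
M − M_☉ = 5.293 − 4.83 = 0.463
L/L_☉ = 10^(−0.4 × 0.463) = 0.6527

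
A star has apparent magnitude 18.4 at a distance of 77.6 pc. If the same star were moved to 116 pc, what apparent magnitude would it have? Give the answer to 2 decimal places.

Flux ∝ 1/d², so Δm = 5 log₁₀(d₂/d₁) = 5 log₁₀(116/77.6) = 0.873
m₂ = m₁ + Δm = 18.4 + (0.873) = 19.273

m ≈ 19.27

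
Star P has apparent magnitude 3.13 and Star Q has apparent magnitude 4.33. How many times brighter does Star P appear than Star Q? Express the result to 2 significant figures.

Magnitude difference = -1.20
Flux ratio = 10^(−0.4 Δm) = 10^(−0.4 × -1.20) = 10^0.480 = 3.020

3.0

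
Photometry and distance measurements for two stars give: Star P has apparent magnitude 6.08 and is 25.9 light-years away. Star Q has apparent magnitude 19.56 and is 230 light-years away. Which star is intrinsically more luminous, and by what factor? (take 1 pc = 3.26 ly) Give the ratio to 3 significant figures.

Star P: d = 25.9 ly / 3.26 = 7.945 pc
Star P: M = m − 5 log₁₀ d + 5 = 6.08 − 5·0.9001 + 5 = 6.580
Star Q: d = 230 ly / 3.26 = 70.55 pc
Star Q: M = m − 5 log₁₀ d + 5 = 19.56 − 5·1.8485 + 5 = 15.317
ΔM = M_P − M_Q = 6.580 − (15.317) = -8.738; smaller M is more luminous → Star P.
L ratio = 10^(0.4 |ΔM|) = 10^3.495 = 3127

Star P is more luminous, by a factor of 3130.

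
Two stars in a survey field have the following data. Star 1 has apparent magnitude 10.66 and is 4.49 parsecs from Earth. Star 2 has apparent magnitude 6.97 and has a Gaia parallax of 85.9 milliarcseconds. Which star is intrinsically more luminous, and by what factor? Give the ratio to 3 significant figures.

Star 2 is more luminous, by a factor of 201.

Star 1: M = m − 5 log₁₀ d + 5 = 10.66 − 5·0.6522 + 5 = 12.399
Star 2: p = 85.9 mas = 0.0859″ → d = 1/p = 11.64 pc
Star 2: M = m − 5 log₁₀ d + 5 = 6.97 − 5·1.0660 + 5 = 6.640
ΔM = M_1 − M_2 = 12.399 − (6.640) = 5.759; smaller M is more luminous → Star 2.
L ratio = 10^(0.4 |ΔM|) = 10^2.304 = 201.2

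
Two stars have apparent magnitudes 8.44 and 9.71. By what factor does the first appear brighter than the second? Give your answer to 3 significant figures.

3.22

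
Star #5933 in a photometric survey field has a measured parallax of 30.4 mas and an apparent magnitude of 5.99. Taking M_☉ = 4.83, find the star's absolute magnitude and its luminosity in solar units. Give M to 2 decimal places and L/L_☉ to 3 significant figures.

d = 1/p = 1000/30.4 mas = 32.89 pc
M = m − 5 log₁₀ d + 5 = 5.99 − 5·1.5171 + 5 = 3.404
M − M_☉ = 3.404 − 4.83 = -1.426
L/L_☉ = 10^(−0.4 × -1.426) = 3.718

M ≈ 3.40; L/L_☉ ≈ 3.72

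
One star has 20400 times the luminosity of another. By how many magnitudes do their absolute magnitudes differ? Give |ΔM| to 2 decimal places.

|ΔM| ≈ 10.77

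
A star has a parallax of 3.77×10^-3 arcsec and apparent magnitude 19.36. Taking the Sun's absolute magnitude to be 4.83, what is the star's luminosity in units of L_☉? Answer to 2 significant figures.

L/L_☉ ≈ 1.1×10^-3

d = 1/p = 1/3.77×10^-3″ = 265.3 pc
M = m − 5 log₁₀ d + 5 = 19.36 − 5·2.4237 + 5 = 12.242
M − M_☉ = 12.242 − 4.83 = 7.412
L/L_☉ = 10^(−0.4 × 7.412) = 1.085×10^-3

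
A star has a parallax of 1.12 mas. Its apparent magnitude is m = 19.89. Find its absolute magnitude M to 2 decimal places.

M ≈ 10.14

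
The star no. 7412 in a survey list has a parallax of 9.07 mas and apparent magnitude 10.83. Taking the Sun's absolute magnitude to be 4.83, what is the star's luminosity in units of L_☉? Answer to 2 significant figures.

L/L_☉ ≈ 0.48

d = 1/p = 1000/9.07 mas = 110.3 pc
M = m − 5 log₁₀ d + 5 = 10.83 − 5·2.0424 + 5 = 5.618
M − M_☉ = 5.618 − 4.83 = 0.788
L/L_☉ = 10^(−0.4 × 0.788) = 0.4839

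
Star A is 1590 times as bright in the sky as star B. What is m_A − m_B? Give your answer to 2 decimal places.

m_A − m_B ≈ -8.00

Pogson: Δm = −2.5 log₁₀(ratio) = −2.5 log₁₀(1590) = −2.5 × 3.2014 = -8.003
Star A is brighter, so it has the smaller magnitude: the difference is negative.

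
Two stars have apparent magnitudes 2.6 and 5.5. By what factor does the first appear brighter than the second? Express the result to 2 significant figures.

14

Δm = 2.6 − (5.5) = -2.9
Flux ratio = 10^(−0.4 Δm) = 10^(−0.4 × -2.9) = 10^1.160 = 14.45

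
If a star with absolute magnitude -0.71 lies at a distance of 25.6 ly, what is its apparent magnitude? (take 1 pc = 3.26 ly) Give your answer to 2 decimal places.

m ≈ -1.23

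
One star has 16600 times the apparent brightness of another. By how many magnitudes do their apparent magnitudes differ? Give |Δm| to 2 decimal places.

|Δm| ≈ 10.55

Pogson: Δm = −2.5 log₁₀(ratio) = −2.5 log₁₀(16600) = −2.5 × 4.2201 = -10.550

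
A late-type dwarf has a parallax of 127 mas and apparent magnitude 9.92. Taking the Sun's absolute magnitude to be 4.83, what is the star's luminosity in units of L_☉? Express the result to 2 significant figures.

L/L_☉ ≈ 5.7×10^-3

d = 1/p = 1000/127 mas = 7.874 pc
M = m − 5 log₁₀ d + 5 = 9.92 − 5·0.8962 + 5 = 10.439
M − M_☉ = 10.439 − 4.83 = 5.609
L/L_☉ = 10^(−0.4 × 5.609) = 5.707×10^-3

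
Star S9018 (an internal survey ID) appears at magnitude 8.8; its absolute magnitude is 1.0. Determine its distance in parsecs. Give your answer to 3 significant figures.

d ≈ 363 pc

μ = m − M = 7.800
m − M = 5 log₁₀ d − 5
log₁₀ d = (m − M)/5 + 1 = 2.5600
d = 10^2.5600 = 363.1 pc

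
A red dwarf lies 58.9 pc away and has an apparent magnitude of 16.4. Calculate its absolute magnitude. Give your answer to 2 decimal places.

M ≈ 12.55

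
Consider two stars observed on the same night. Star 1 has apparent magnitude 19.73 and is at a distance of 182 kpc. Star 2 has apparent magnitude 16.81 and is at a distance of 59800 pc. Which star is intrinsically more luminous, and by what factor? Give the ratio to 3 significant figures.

Star 2 is more luminous, by a factor of 1.59.

Star 1: d = 182 kpc = 182000 pc
Star 1: M = m − 5 log₁₀ d + 5 = 19.73 − 5·5.2601 + 5 = -1.570
Star 2: M = m − 5 log₁₀ d + 5 = 16.81 − 5·4.7767 + 5 = -2.074
ΔM = M_1 − M_2 = -1.570 − (-2.074) = 0.503; smaller M is more luminous → Star 2.
L ratio = 10^(0.4 |ΔM|) = 10^0.201 = 1.589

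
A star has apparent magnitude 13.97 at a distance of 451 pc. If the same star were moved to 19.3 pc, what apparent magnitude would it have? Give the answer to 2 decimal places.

m ≈ 7.13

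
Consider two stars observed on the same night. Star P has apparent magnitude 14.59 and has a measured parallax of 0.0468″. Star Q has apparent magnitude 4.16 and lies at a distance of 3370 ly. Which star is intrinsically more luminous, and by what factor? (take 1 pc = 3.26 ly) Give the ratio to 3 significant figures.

Star P: d = 1/p = 1/0.0468″ = 21.37 pc
Star P: M = m − 5 log₁₀ d + 5 = 14.59 − 5·1.3298 + 5 = 12.941
Star Q: d = 3370 ly / 3.26 = 1034 pc
Star Q: M = m − 5 log₁₀ d + 5 = 4.16 − 5·3.0144 + 5 = -5.912
ΔM = M_P − M_Q = 12.941 − (-5.912) = 18.853; smaller M is more luminous → Star Q.
L ratio = 10^(0.4 |ΔM|) = 10^7.541 = 3.478×10^7

Star Q is more luminous, by a factor of 3.48×10^7.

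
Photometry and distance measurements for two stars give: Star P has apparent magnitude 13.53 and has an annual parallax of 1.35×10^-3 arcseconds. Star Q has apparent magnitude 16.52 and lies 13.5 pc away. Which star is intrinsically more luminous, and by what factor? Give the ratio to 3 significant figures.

Star P is more luminous, by a factor of 47300.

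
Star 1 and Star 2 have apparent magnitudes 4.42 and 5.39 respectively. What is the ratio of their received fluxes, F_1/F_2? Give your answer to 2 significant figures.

F_1/F_2 ≈ 2.4

Δm = 4.42 − (5.39) = -0.97
Flux ratio = 10^(−0.4 Δm) = 10^(−0.4 × -0.97) = 10^0.388 = 2.443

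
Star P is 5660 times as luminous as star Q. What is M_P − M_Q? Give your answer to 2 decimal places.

Pogson: ΔM = −2.5 log₁₀(ratio) = −2.5 log₁₀(5660) = −2.5 × 3.7528 = -9.382
Star P is brighter, so it has the smaller magnitude: the difference is negative.

M_P − M_Q ≈ -9.38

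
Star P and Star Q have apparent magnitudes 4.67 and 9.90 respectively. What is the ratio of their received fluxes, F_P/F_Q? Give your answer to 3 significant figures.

F_P/F_Q ≈ 124

Magnitude difference = -5.23
Flux ratio = 10^(−0.4 Δm) = 10^(−0.4 × -5.23) = 10^2.092 = 123.6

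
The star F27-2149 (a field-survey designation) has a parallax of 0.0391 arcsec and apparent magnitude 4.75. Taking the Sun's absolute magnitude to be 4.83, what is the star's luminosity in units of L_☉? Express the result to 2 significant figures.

L/L_☉ ≈ 7.0

d = 1/p = 1/0.0391″ = 25.58 pc
M = m − 5 log₁₀ d + 5 = 4.75 − 5·1.4078 + 5 = 2.711
M − M_☉ = 2.711 − 4.83 = -2.119
L/L_☉ = 10^(−0.4 × -2.119) = 7.041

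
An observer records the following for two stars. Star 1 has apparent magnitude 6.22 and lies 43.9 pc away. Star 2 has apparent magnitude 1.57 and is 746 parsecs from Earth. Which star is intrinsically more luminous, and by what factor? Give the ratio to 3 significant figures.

Star 2 is more luminous, by a factor of 20900.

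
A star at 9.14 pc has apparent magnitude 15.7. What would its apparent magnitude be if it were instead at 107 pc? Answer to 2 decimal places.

m ≈ 21.04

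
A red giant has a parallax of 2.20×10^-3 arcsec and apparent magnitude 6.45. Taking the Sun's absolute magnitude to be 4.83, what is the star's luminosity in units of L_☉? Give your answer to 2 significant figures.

L/L_☉ ≈ 460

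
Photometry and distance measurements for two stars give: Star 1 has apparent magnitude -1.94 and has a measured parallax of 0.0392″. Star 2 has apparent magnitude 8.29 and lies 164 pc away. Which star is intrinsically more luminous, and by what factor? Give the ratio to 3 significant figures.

Star 1 is more luminous, by a factor of 299.

Star 1: d = 1/p = 1/0.0392″ = 25.51 pc
Star 1: M = m − 5 log₁₀ d + 5 = -1.94 − 5·1.4067 + 5 = -3.974
Star 2: M = m − 5 log₁₀ d + 5 = 8.29 − 5·2.2148 + 5 = 2.216
ΔM = M_1 − M_2 = -3.974 − (2.216) = -6.189; smaller M is more luminous → Star 1.
L ratio = 10^(0.4 |ΔM|) = 10^2.476 = 299.0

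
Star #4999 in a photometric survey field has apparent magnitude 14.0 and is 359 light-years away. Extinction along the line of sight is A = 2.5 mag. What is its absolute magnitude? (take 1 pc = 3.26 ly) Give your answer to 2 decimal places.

M ≈ 6.29

d = 359 ly / 3.26 = 110.1 pc
5 log₁₀(d/10 pc) = 5 log₁₀(110.1) − 5 = 5.209
M = m − 5 log₁₀(d/10) − A = 14.0 − 5.209 − 2.5 = 6.291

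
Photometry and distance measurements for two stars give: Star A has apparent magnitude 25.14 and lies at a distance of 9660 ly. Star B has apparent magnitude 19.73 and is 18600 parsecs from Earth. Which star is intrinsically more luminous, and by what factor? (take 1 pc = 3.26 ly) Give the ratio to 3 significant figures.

Star A: d = 9660 ly / 3.26 = 2963 pc
Star A: M = m − 5 log₁₀ d + 5 = 25.14 − 5·3.4718 + 5 = 12.781
Star B: M = m − 5 log₁₀ d + 5 = 19.73 − 5·4.2695 + 5 = 3.382
ΔM = M_A − M_B = 12.781 − (3.382) = 9.399; smaller M is more luminous → Star B.
L ratio = 10^(0.4 |ΔM|) = 10^3.760 = 5748

Star B is more luminous, by a factor of 5750.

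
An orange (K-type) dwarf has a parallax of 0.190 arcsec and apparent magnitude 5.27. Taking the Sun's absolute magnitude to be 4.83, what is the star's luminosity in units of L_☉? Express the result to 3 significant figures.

L/L_☉ ≈ 0.185

d = 1/p = 1/0.190″ = 5.263 pc
M = m − 5 log₁₀ d + 5 = 5.27 − 5·0.7212 + 5 = 6.664
M − M_☉ = 6.664 − 4.83 = 1.834
L/L_☉ = 10^(−0.4 × 1.834) = 0.1847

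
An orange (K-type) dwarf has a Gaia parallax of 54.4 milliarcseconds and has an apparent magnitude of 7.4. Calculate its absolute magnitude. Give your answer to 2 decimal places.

p = 54.4 mas = 0.0544″ → d = 1/p = 18.38 pc
5 log₁₀(d/10 pc) = 5 log₁₀(18.38) − 5 = 1.322
M = m − 5 log₁₀(d/10) = 7.4 − 1.322 = 6.078

M ≈ 6.08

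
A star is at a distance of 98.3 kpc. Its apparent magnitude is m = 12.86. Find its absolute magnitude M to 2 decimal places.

M ≈ -7.10

d = 98.3 kpc = 98300 pc
5 log₁₀(d/10 pc) = 5 log₁₀(98300) − 5 = 19.963
M = m − 5 log₁₀(d/10) = 12.86 − 19.963 = -7.103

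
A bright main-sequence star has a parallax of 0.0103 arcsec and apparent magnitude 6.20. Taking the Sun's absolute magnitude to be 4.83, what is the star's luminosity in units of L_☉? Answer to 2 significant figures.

L/L_☉ ≈ 27

d = 1/p = 1/0.0103″ = 97.09 pc
M = m − 5 log₁₀ d + 5 = 6.20 − 5·1.9872 + 5 = 1.264
M − M_☉ = 1.264 − 4.83 = -3.566
L/L_☉ = 10^(−0.4 × -3.566) = 26.69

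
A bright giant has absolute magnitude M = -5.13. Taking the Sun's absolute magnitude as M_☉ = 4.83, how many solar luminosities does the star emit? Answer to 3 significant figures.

L/L_☉ ≈ 9640

M − M_☉ = -5.13 − 4.83 = -9.960
L/L_☉ = 10^(−0.4 (M − M_☉)) = 10^3.984 = 9638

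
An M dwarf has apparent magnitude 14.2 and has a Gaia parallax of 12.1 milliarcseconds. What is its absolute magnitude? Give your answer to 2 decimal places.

M ≈ 9.61

p = 12.1 mas = 0.0121″ → d = 1/p = 82.64 pc
5 log₁₀(d/10 pc) = 5 log₁₀(82.64) − 5 = 4.586
M = m − 5 log₁₀(d/10) = 14.2 − 4.586 = 9.614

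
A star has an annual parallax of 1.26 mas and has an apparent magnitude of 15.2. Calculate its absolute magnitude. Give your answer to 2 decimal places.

M ≈ 5.70

p = 1.26 mas = 1.26×10^-3″ → d = 1/p = 793.7 pc
5 log₁₀(d/10 pc) = 5 log₁₀(793.7) − 5 = 9.498
M = m − 5 log₁₀(d/10) = 15.2 − 9.498 = 5.702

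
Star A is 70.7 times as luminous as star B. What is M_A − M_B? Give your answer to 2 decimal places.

M_A − M_B ≈ -4.62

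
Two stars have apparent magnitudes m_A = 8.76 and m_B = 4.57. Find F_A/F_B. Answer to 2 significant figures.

Δm = 8.76 − (4.57) = 4.19
Flux ratio = 10^(−0.4 Δm) = 10^(−0.4 × 4.19) = 10^-1.676 = 0.02109

F_A/F_B ≈ 0.021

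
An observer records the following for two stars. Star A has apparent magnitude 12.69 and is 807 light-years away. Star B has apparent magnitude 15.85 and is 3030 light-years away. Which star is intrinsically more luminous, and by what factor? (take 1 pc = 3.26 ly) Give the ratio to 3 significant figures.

Star A is more luminous, by a factor of 1.30.

Star A: d = 807 ly / 3.26 = 247.5 pc
Star A: M = m − 5 log₁₀ d + 5 = 12.69 − 5·2.3937 + 5 = 5.722
Star B: d = 3030 ly / 3.26 = 929.4 pc
Star B: M = m − 5 log₁₀ d + 5 = 15.85 − 5·2.9682 + 5 = 6.009
ΔM = M_A − M_B = 5.722 − (6.009) = -0.287; smaller M is more luminous → Star A.
L ratio = 10^(0.4 |ΔM|) = 10^0.115 = 1.303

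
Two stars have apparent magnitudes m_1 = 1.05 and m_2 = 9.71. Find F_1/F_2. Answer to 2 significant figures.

F_1/F_2 ≈ 2900

Δm = 1.05 − (9.71) = -8.66
Flux ratio = 10^(−0.4 Δm) = 10^(−0.4 × -8.66) = 10^3.464 = 2911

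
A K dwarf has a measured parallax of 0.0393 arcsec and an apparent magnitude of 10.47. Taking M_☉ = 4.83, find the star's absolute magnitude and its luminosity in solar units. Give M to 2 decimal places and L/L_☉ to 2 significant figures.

M ≈ 8.44; L/L_☉ ≈ 0.036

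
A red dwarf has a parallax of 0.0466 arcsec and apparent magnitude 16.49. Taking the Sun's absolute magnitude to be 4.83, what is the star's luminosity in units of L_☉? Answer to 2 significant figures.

L/L_☉ ≈ 1.0×10^-4

d = 1/p = 1/0.0466″ = 21.46 pc
M = m − 5 log₁₀ d + 5 = 16.49 − 5·1.3316 + 5 = 14.832
M − M_☉ = 14.832 − 4.83 = 10.002
L/L_☉ = 10^(−0.4 × 10.002) = 9.982×10^-5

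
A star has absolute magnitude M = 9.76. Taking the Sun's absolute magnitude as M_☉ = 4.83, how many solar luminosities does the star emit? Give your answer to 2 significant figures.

L/L_☉ ≈ 0.011

M − M_☉ = 9.76 − 4.83 = 4.930
L/L_☉ = 10^(−0.4 (M − M_☉)) = 10^-1.972 = 0.01067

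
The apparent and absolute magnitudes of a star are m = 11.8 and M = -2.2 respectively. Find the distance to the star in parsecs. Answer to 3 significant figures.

μ = m − M = 14.000
m − M = 5 log₁₀ d − 5
log₁₀ d = (m − M)/5 + 1 = 3.8000
d = 10^3.8000 = 6310 pc

d ≈ 6310 pc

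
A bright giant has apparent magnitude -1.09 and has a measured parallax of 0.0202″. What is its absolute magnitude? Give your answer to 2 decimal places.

d = 1/p = 1/0.0202″ = 49.50 pc
5 log₁₀(d/10 pc) = 5 log₁₀(49.50) − 5 = 3.473
M = m − 5 log₁₀(d/10) = -1.09 − 3.473 = -4.563

M ≈ -4.56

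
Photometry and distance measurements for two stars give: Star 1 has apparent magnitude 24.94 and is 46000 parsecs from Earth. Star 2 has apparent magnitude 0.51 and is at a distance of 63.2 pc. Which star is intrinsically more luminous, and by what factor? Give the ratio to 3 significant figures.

Star 1: M = m − 5 log₁₀ d + 5 = 24.94 − 5·4.6628 + 5 = 6.626
Star 2: M = m − 5 log₁₀ d + 5 = 0.51 − 5·1.8007 + 5 = -3.494
ΔM = M_1 − M_2 = 6.626 − (-3.494) = 10.120; smaller M is more luminous → Star 2.
L ratio = 10^(0.4 |ΔM|) = 10^4.048 = 11170

Star 2 is more luminous, by a factor of 11200.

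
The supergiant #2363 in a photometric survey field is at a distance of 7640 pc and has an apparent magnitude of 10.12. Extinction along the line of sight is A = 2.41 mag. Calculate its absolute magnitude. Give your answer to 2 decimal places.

M ≈ -6.71

5 log₁₀(d/10 pc) = 5 log₁₀(7640) − 5 = 14.415
M = m − 5 log₁₀(d/10) − A = 10.12 − 14.415 − 2.41 = -6.705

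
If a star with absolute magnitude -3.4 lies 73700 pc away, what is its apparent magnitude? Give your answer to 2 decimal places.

m ≈ 15.94

m = M + 5 log₁₀ d − 5 = -3.4 + 5·4.8675 − 5 = 15.937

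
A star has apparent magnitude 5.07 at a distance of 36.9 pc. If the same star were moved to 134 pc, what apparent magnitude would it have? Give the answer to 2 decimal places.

m ≈ 7.87

Flux ∝ 1/d², so Δm = 5 log₁₀(d₂/d₁) = 5 log₁₀(134/36.9) = 2.800
m₂ = m₁ + Δm = 5.07 + (2.800) = 7.870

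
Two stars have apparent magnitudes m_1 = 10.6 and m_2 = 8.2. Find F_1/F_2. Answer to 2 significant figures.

Δm = 10.6 − (8.2) = 2.4
Flux ratio = 10^(−0.4 Δm) = 10^(−0.4 × 2.4) = 10^-0.960 = 0.1096

F_1/F_2 ≈ 0.11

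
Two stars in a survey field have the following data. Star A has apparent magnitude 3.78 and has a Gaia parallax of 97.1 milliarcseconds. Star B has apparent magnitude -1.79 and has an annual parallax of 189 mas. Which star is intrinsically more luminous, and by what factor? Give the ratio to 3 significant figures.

Star B is more luminous, by a factor of 44.6.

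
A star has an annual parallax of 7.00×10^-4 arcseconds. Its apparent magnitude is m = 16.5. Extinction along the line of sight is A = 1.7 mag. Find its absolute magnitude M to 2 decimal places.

M ≈ 4.03

d = 1/p = 1/7.00×10^-4″ = 1429 pc
5 log₁₀(d/10 pc) = 5 log₁₀(1429) − 5 = 10.775
M = m − 5 log₁₀(d/10) − A = 16.5 − 10.775 − 1.7 = 4.025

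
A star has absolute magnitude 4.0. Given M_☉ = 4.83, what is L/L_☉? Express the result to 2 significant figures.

L/L_☉ ≈ 2.1

M − M_☉ = 4.0 − 4.83 = -0.830
L/L_☉ = 10^(−0.4 (M − M_☉)) = 10^0.332 = 2.148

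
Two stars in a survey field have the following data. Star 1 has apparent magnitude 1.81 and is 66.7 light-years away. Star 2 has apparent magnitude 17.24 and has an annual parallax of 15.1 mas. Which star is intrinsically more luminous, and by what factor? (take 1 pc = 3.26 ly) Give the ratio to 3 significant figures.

Star 1 is more luminous, by a factor of 142000.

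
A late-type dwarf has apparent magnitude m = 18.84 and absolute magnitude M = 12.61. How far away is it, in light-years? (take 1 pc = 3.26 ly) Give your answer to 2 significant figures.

d ≈ 570 ly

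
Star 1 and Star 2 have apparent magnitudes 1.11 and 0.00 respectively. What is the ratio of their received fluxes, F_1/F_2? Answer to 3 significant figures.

Magnitude difference = 1.11
Flux ratio = 10^(−0.4 Δm) = 10^(−0.4 × 1.11) = 10^-0.444 = 0.3597

F_1/F_2 ≈ 0.360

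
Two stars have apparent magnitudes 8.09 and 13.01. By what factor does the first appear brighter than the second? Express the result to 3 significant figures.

92.9

Δm = 8.09 − (13.01) = -4.92
Flux ratio = 10^(−0.4 Δm) = 10^(−0.4 × -4.92) = 10^1.968 = 92.90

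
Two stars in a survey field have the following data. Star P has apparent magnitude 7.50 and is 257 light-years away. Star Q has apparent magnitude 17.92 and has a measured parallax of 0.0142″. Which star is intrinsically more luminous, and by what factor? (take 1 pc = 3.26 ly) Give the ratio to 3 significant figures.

Star P is more luminous, by a factor of 18500.

Star P: d = 257 ly / 3.26 = 78.83 pc
Star P: M = m − 5 log₁₀ d + 5 = 7.50 − 5·1.8967 + 5 = 3.016
Star Q: d = 1/p = 1/0.0142″ = 70.42 pc
Star Q: M = m − 5 log₁₀ d + 5 = 17.92 − 5·1.8477 + 5 = 13.681
ΔM = M_P − M_Q = 3.016 − (13.681) = -10.665; smaller M is more luminous → Star P.
L ratio = 10^(0.4 |ΔM|) = 10^4.266 = 18450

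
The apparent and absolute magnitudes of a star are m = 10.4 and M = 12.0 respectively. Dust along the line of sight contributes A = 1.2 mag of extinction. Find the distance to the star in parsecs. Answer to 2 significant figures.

m − M = 5 log₁₀(d/10 pc) + A  ⇒  10.4 − (12.0) − 1.2 = 5 log₁₀(d/10)
-2.800 = 5 log₁₀(d/10)
log₁₀ d = (m − M − A)/5 + 1 = 0.4400
d = 10^0.4400 = 2.754 pc

d ≈ 2.8 pc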